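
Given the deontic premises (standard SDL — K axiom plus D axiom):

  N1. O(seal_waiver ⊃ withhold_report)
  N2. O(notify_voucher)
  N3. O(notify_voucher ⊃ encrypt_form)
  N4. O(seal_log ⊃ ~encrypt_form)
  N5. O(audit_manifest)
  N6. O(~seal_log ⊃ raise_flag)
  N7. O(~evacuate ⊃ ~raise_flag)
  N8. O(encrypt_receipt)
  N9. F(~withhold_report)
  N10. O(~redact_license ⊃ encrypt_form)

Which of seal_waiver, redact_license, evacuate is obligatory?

evacuate

From premise 2 we have O(notify_voucher).
With premise 3, O(notify_voucher ⊃ encrypt_form), the K-axiom yields O(encrypt_form).
Premise 4 is O(seal_log ⊃ ~encrypt_form); contrapositively O(encrypt_form ⊃ ~seal_log). Since O(encrypt_form) holds, K gives O(~seal_log).
Applying K to premise 6 (O(~seal_log ⊃ raise_flag)) and O(~seal_log) yields O(raise_flag).
Premise 7, O(~evacuate ⊃ ~raise_flag), contraposes to O(raise_flag ⊃ evacuate); with O(raise_flag) we get O(evacuate).
So O(evacuate) holds — evacuate is obligatory. None of the other listed options is made obligatory by any chain of premises.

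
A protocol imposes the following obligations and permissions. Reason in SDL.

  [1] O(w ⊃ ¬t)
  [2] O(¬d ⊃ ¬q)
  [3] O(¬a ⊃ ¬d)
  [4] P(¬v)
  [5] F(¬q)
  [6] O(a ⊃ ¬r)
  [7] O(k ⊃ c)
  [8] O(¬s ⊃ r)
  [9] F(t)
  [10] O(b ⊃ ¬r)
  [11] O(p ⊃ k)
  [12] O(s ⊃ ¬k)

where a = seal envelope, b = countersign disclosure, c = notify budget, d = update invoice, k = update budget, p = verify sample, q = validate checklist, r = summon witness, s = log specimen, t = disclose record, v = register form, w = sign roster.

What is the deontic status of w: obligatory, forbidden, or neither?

Premise 1 is O(w ⊃ ¬t); even if O(¬t) held, inferring O(w) would be affirming the consequent — invalid.
No premise or chain of K-axiom applications forces O(w), and none forces O(¬w). So w is neither obligatory nor forbidden under these norms.

Neither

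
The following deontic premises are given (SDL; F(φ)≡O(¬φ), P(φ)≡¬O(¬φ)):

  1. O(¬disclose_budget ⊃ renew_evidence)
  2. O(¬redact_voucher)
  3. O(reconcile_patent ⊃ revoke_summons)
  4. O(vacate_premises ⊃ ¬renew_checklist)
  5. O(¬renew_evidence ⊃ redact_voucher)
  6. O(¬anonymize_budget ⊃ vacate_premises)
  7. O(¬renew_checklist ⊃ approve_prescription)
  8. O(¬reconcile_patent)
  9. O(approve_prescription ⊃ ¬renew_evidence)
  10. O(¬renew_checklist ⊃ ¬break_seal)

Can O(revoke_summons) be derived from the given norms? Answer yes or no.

No

Premise 3 is O(reconcile_patent ⊃ revoke_summons), but O(reconcile_patent) is not derivable from the premises, so it does not yield O(revoke_summons).
No other premise forces O(revoke_summons). An ideal world satisfying every premise can still have revoke_summons false, so O(revoke_summons) is not derivable.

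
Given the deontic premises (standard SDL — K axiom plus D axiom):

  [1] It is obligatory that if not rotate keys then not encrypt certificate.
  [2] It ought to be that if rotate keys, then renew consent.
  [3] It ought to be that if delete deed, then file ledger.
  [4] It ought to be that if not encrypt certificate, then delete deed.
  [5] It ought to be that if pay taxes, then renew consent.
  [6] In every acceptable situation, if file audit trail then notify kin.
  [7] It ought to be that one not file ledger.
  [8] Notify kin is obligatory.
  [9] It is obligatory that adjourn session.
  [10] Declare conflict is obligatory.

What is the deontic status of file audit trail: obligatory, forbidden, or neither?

Neither

Premise 6 is O(file_audit_trail → notify_kin); even if O(notify_kin) held, inferring O(file_audit_trail) would be affirming the consequent — invalid.
No premise or chain of K-axiom applications forces O(file_audit_trail), and none forces O(¬file_audit_trail). So file_audit_trail is neither obligatory nor forbidden under these norms.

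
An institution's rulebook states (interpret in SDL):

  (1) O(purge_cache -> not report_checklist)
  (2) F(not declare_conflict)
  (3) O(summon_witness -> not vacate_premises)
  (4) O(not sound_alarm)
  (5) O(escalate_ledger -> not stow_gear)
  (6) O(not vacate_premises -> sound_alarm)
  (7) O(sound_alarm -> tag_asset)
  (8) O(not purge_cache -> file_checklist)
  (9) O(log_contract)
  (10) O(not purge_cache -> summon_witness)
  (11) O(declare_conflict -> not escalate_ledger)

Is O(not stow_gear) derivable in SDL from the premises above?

Premise 5 is O(escalate_ledger -> not stow_gear), but O(escalate_ledger) is not derivable from the premises, so it does not yield O(not stow_gear).
No other premise forces O(not stow_gear). An ideal world satisfying every premise can still have not stow_gear false, so O(not stow_gear) is not derivable.

No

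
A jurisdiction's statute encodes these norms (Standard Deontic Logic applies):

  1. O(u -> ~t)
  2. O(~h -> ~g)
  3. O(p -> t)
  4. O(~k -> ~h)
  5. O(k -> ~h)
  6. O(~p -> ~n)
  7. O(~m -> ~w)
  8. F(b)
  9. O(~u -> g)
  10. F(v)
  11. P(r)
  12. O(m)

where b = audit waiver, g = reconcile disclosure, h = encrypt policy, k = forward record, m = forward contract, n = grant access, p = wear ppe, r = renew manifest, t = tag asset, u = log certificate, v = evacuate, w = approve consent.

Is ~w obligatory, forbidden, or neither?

Premise 7 is O(~m -> ~w), but O(~m) is not derivable from the premises, so it does not yield O(~w).
No premise or chain of K-axiom applications forces O(~w), and none forces O(w). So ~w is neither obligatory nor forbidden under these norms.

Neither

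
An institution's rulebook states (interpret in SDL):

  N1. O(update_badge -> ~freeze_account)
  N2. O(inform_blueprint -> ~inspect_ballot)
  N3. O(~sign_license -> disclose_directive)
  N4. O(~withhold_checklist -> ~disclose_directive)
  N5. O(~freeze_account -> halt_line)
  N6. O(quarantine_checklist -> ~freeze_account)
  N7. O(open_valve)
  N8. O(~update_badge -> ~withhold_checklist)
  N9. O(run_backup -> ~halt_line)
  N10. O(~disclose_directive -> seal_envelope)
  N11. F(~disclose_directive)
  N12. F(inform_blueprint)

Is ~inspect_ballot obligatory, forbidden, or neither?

Premise 2 is O(inform_blueprint -> ~inspect_ballot), but O(inform_blueprint) is not derivable from the premises, so it does not yield O(~inspect_ballot).
No premise or chain of K-axiom applications forces O(~inspect_ballot), and none forces O(inspect_ballot). So ~inspect_ballot is neither obligatory nor forbidden under these norms.

Neither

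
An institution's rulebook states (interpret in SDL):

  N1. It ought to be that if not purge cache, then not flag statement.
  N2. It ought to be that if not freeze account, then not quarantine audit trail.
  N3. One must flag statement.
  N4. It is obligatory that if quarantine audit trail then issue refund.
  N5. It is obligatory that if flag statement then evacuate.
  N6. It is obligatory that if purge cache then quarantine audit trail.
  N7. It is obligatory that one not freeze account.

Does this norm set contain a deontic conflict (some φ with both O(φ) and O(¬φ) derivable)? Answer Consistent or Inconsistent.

Inconsistent

Premise 7 states O(¬freeze_account) outright.
Applying K to premise 2 (O(¬freeze_account → ¬quarantine_audit_trail)) and O(¬freeze_account) yields O(¬quarantine_audit_trail).
Premise 6, O(purge_cache → quarantine_audit_trail), contraposes to O(¬quarantine_audit_trail → ¬purge_cache); with O(¬quarantine_audit_trail) we get O(¬purge_cache).
Applying K to premise 1 (O(¬purge_cache → ¬flag_statement)) and O(¬purge_cache) yields O(¬flag_statement).
However, premise 3 gives O(flag_statement).
We now have both O(¬flag_statement) and O(flag_statement) — flag_statement is simultaneously obligatory and forbidden, violating the D-axiom.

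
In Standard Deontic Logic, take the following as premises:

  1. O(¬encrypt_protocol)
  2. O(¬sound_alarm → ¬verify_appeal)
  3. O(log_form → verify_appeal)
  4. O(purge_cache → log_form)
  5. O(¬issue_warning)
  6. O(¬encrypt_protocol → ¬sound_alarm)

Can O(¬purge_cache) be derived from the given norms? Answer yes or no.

Yes

Premise 1 states O(¬encrypt_protocol) outright.
Premise 6 is O(¬encrypt_protocol → ¬sound_alarm); since O(¬encrypt_protocol), deontic closure gives O(¬sound_alarm).
With premise 2, O(¬sound_alarm → ¬verify_appeal), the K-axiom yields O(¬verify_appeal).
Premise 3 is O(log_form → verify_appeal); contrapositively O(¬verify_appeal → ¬log_form). Since O(¬verify_appeal) holds, K gives O(¬log_form).
Premise 4 is O(purge_cache → log_form); contrapositively O(¬log_form → ¬purge_cache). Since O(¬log_form) holds, K gives O(¬purge_cache).
Premise 5 does not contribute to this derivation.
So O(¬purge_cache) follows.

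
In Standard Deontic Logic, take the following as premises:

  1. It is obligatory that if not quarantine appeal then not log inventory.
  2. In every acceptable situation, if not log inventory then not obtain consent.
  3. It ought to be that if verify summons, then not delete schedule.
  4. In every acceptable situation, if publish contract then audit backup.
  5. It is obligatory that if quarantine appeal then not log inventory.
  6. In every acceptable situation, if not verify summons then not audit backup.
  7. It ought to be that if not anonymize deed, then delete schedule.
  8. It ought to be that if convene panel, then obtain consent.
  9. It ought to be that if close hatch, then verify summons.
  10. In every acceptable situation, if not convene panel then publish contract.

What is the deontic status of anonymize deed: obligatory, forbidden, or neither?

Premises 1 and 5 cover both cases: O(¬quarantine_appeal → ¬log_inventory) and O(quarantine_appeal → ¬log_inventory). Since ¬quarantine_appeal ∨ quarantine_appeal is a tautology, O(¬log_inventory) follows.
With premise 2, O(¬log_inventory → ¬obtain_consent), the K-axiom yields O(¬obtain_consent).
Premise 8 is O(convene_panel → obtain_consent); contrapositively O(¬obtain_consent → ¬convene_panel). Since O(¬obtain_consent) holds, K gives O(¬convene_panel).
From O(¬convene_panel) and premise 10, O(¬convene_panel → publish_contract), we obtain O(publish_contract).
With premise 4, O(publish_contract → audit_backup), the K-axiom yields O(audit_backup).
The contrapositive of premise 6 (O(¬verify_summons → ¬audit_backup)) is O(audit_backup → verify_summons), and O(audit_backup) is already established, so O(verify_summons).
From O(verify_summons) and premise 3, O(verify_summons → ¬delete_schedule), we obtain O(¬delete_schedule).
Premise 7, O(¬anonymize_deed → delete_schedule), contraposes to O(¬delete_schedule → anonymize_deed); with O(¬delete_schedule) we get O(anonymize_deed).
Premise 9 does not contribute to this derivation.
Hence anonymize_deed is obligatory.

Obligatory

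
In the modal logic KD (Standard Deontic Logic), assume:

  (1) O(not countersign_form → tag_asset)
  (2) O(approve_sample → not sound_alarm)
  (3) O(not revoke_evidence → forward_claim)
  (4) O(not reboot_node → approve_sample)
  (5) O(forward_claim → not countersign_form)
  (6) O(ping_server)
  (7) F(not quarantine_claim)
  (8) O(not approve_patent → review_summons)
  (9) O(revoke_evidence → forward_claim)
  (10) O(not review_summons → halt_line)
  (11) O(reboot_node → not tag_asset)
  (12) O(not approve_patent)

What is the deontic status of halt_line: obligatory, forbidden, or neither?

Neither

Premise 10 is O(not review_summons → halt_line), but O(not review_summons) is not derivable from the premises, so it does not yield O(halt_line).
No premise or chain of K-axiom applications forces O(halt_line), and none forces O(not halt_line). So halt_line is neither obligatory nor forbidden under these norms.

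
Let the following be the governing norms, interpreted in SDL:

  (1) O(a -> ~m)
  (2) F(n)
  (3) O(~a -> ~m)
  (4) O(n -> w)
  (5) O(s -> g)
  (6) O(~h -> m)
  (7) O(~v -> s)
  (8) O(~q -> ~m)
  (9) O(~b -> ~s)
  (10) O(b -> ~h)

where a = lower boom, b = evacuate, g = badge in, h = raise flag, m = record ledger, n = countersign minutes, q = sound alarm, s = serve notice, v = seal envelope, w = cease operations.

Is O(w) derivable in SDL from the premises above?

No

Premise 4 is O(n -> w), but O(n) is not derivable from the premises, so it does not yield O(w).
No other premise forces O(w). An ideal world satisfying every premise can still have w false, so O(w) is not derivable.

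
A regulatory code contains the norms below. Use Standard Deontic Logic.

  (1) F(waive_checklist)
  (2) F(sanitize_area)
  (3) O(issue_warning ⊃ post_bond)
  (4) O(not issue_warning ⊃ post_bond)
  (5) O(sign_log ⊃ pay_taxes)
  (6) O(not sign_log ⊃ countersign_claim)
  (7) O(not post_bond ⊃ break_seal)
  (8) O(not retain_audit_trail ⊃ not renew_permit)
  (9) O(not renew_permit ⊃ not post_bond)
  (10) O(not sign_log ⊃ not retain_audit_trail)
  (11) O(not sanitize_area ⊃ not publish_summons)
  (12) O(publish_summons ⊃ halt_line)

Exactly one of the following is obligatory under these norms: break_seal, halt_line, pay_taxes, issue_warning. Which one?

pay_taxes

Premises 3 and 4 cover both cases: O(issue_warning ⊃ post_bond) and O(not issue_warning ⊃ post_bond). Since issue_warning ∨ not issue_warning is a tautology, O(post_bond) follows.
Premise 9, O(not renew_permit ⊃ not post_bond), contraposes to O(post_bond ⊃ renew_permit); with O(post_bond) we get O(renew_permit).
Premise 8 is O(not retain_audit_trail ⊃ not renew_permit); contrapositively O(renew_permit ⊃ retain_audit_trail). Since O(renew_permit) holds, K gives O(retain_audit_trail).
Premise 10, O(not sign_log ⊃ not retain_audit_trail), contraposes to O(retain_audit_trail ⊃ sign_log); with O(retain_audit_trail) we get O(sign_log).
Applying K to premise 5 (O(sign_log ⊃ pay_taxes)) and O(sign_log) yields O(pay_taxes).
So O(pay_taxes) holds — pay_taxes is obligatory. None of the other listed options is made obligatory by any chain of premises.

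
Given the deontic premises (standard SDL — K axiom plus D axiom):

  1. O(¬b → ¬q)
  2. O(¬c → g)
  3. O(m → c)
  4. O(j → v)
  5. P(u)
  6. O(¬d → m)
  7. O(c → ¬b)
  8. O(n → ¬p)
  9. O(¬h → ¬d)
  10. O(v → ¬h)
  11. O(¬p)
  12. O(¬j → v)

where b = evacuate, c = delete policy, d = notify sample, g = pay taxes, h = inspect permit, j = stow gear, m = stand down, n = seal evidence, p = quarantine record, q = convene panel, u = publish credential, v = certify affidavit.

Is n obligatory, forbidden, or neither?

Premise 8 is O(n → ¬p); even if O(¬p) held, inferring O(n) would be affirming the consequent — invalid.
No premise or chain of K-axiom applications forces O(n), and none forces O(¬n). So n is neither obligatory nor forbidden under these norms.

Neither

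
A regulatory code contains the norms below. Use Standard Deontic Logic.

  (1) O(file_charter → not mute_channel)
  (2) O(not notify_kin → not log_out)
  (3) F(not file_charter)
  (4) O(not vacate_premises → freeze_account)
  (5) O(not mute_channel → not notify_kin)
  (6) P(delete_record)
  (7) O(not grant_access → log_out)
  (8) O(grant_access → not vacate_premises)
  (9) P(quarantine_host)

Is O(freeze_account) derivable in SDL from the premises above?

Premise 3, F(not file_charter), is equivalent to O(file_charter).
From O(file_charter) and premise 1, O(file_charter → not mute_channel), we obtain O(not mute_channel).
From O(not mute_channel) and premise 5, O(not mute_channel → not notify_kin), we obtain O(not notify_kin).
Premise 2 is O(not notify_kin → not log_out); since O(not notify_kin), deontic closure gives O(not log_out).
Premise 7 is O(not grant_access → log_out); contrapositively O(not log_out → grant_access). Since O(not log_out) holds, K gives O(grant_access).
Applying K to premise 8 (O(grant_access → not vacate_premises)) and O(grant_access) yields O(not vacate_premises).
Applying K to premise 4 (O(not vacate_premises → freeze_account)) and O(not vacate_premises) yields O(freeze_account).
Premises 6, 9 do not contribute to this derivation.
So O(freeze_account) follows.

Yes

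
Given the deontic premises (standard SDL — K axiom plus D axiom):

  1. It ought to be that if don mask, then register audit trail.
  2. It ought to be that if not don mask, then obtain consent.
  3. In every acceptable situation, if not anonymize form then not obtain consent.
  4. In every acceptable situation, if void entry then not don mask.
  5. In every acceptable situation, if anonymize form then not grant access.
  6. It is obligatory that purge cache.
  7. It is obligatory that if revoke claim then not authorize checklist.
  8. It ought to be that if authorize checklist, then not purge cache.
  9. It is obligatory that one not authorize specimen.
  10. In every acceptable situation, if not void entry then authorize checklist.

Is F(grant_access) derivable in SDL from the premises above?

Premise 6 gives O(purge_cache).
Premise 8 is O(authorize_checklist → ¬purge_cache); contrapositively O(purge_cache → ¬authorize_checklist). Since O(purge_cache) holds, K gives O(¬authorize_checklist).
Premise 10, O(¬void_entry → authorize_checklist), contraposes to O(¬authorize_checklist → void_entry); with O(¬authorize_checklist) we get O(void_entry).
Premise 4 is O(void_entry → ¬don_mask); since O(void_entry), deontic closure gives O(¬don_mask).
From O(¬don_mask) and premise 2, O(¬don_mask → obtain_consent), we obtain O(obtain_consent).
The contrapositive of premise 3 (O(¬anonymize_form → ¬obtain_consent)) is O(obtain_consent → anonymize_form), and O(obtain_consent) is already established, so O(anonymize_form).
Applying K to premise 5 (O(anonymize_form → ¬grant_access)) and O(anonymize_form) yields O(¬grant_access).
Premises 1, 7, 9 do not contribute to this derivation.
So O(¬grant_access) holds, i.e. F(grant_access). The claim follows.

Yes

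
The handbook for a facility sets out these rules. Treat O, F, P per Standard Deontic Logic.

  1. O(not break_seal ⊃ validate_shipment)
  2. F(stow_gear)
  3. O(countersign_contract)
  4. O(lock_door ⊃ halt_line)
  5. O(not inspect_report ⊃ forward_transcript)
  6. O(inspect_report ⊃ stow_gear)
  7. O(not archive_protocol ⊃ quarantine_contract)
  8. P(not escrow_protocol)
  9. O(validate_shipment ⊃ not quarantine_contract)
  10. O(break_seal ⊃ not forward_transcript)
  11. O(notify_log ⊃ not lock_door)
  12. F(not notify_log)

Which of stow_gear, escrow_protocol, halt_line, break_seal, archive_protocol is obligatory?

Premise 2, F(stow_gear), is equivalent to O(not stow_gear).
The contrapositive of premise 6 (O(inspect_report ⊃ stow_gear)) is O(not stow_gear ⊃ not inspect_report), and O(not stow_gear) is already established, so O(not inspect_report).
From O(not inspect_report) and premise 5, O(not inspect_report ⊃ forward_transcript), we obtain O(forward_transcript).
Premise 10, O(break_seal ⊃ not forward_transcript), contraposes to O(forward_transcript ⊃ not break_seal); with O(forward_transcript) we get O(not break_seal).
Applying K to premise 1 (O(not break_seal ⊃ validate_shipment)) and O(not break_seal) yields O(validate_shipment).
With premise 9, O(validate_shipment ⊃ not quarantine_contract), the K-axiom yields O(not quarantine_contract).
The contrapositive of premise 7 (O(not archive_protocol ⊃ quarantine_contract)) is O(not quarantine_contract ⊃ archive_protocol), and O(not quarantine_contract) is already established, so O(archive_protocol).
So O(archive_protocol) holds — archive_protocol is obligatory. None of the other listed options is made obligatory by any chain of premises.

archive_protocol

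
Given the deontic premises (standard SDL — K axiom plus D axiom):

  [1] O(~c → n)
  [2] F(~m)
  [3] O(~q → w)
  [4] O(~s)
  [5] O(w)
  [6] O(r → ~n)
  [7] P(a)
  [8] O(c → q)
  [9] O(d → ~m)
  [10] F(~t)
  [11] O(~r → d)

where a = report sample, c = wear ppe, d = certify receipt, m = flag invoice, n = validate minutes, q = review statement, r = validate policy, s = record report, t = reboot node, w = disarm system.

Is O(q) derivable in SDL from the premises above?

Yes

F(~m) at premise 2 means O(m).
Premise 9 is O(d → ~m); contrapositively O(m → ~d). Since O(m) holds, K gives O(~d).
The contrapositive of premise 11 (O(~r → d)) is O(~d → r), and O(~d) is already established, so O(r).
Premise 6 is O(r → ~n); since O(r), deontic closure gives O(~n).
The contrapositive of premise 1 (O(~c → n)) is O(~n → c), and O(~n) is already established, so O(c).
Premise 8 is O(c → q); since O(c), deontic closure gives O(q).
Premises 3, 4, 5, 7, 10 do not contribute to this derivation.
So O(q) follows.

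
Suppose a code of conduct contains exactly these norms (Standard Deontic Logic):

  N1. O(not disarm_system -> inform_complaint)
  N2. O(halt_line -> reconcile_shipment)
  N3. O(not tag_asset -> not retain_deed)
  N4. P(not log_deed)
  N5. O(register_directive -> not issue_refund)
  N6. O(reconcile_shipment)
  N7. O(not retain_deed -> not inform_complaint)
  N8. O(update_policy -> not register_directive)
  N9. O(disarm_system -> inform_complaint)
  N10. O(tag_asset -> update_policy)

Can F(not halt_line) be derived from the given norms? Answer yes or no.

No

Premise 2 is O(halt_line -> reconcile_shipment); even if O(reconcile_shipment) held, inferring O(halt_line) would be affirming the consequent — invalid.
No other premise forces O(halt_line). An ideal world satisfying every premise can still have not halt_line true, so F(not halt_line) is not derivable.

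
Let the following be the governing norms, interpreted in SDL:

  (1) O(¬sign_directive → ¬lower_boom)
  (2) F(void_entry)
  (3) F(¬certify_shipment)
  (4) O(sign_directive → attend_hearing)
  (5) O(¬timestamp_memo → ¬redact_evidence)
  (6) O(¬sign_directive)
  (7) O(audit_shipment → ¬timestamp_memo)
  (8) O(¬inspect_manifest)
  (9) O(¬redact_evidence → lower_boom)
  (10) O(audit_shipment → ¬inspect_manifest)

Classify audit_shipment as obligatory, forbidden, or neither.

Forbidden

Premise 6 gives O(¬sign_directive).
Premise 1 is O(¬sign_directive → ¬lower_boom); since O(¬sign_directive), deontic closure gives O(¬lower_boom).
The contrapositive of premise 9 (O(¬redact_evidence → lower_boom)) is O(¬lower_boom → redact_evidence), and O(¬lower_boom) is already established, so O(redact_evidence).
The contrapositive of premise 5 (O(¬timestamp_memo → ¬redact_evidence)) is O(redact_evidence → timestamp_memo), and O(redact_evidence) is already established, so O(timestamp_memo).
Premise 7 is O(audit_shipment → ¬timestamp_memo); contrapositively O(timestamp_memo → ¬audit_shipment). Since O(timestamp_memo) holds, K gives O(¬audit_shipment).
Premises 2, 3, 4, 8, 10 do not contribute to this derivation.
Thus O(¬audit_shipment), which is F(audit_shipment): audit_shipment is forbidden.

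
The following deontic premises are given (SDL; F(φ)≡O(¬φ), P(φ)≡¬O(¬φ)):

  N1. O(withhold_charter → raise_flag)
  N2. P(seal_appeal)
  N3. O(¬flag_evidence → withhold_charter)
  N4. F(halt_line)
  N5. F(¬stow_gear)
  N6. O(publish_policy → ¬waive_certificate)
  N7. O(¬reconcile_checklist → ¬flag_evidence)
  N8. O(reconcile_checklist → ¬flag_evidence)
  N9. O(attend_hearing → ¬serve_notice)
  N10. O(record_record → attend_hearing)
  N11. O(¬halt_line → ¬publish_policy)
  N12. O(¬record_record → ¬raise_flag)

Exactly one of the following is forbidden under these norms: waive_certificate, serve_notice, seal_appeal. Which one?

Premises 8 and 7 are O(reconcile_checklist → ¬flag_evidence) and O(¬reconcile_checklist → ¬flag_evidence); every ideal world satisfies reconcile_checklist or ¬reconcile_checklist, so in either case ¬flag_evidence holds — hence O(¬flag_evidence).
With premise 3, O(¬flag_evidence → withhold_charter), the K-axiom yields O(withhold_charter).
Premise 1 is O(withhold_charter → raise_flag); since O(withhold_charter), deontic closure gives O(raise_flag).
Premise 12 is O(¬record_record → ¬raise_flag); contrapositively O(raise_flag → record_record). Since O(raise_flag) holds, K gives O(record_record).
Applying K to premise 10 (O(record_record → attend_hearing)) and O(record_record) yields O(attend_hearing).
With premise 9, O(attend_hearing → ¬serve_notice), the K-axiom yields O(¬serve_notice).
So O(¬serve_notice) holds, i.e. serve_notice is forbidden. None of the other listed options is forbidden under the premises.

serve_notice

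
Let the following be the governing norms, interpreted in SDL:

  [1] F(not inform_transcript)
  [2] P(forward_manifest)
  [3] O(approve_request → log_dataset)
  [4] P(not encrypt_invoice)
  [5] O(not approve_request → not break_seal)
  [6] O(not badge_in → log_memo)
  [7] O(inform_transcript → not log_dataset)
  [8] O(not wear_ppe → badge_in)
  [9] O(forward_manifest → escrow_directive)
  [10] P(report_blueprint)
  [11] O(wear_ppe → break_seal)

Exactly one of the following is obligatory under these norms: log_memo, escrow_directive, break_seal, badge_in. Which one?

badge_in

F(not inform_transcript) at premise 1 means O(inform_transcript).
Applying K to premise 7 (O(inform_transcript → not log_dataset)) and O(inform_transcript) yields O(not log_dataset).
Premise 3, O(approve_request → log_dataset), contraposes to O(not log_dataset → not approve_request); with O(not log_dataset) we get O(not approve_request).
Applying K to premise 5 (O(not approve_request → not break_seal)) and O(not approve_request) yields O(not break_seal).
Premise 11, O(wear_ppe → break_seal), contraposes to O(not break_seal → not wear_ppe); with O(not break_seal) we get O(not wear_ppe).
Premise 8 is O(not wear_ppe → badge_in); since O(not wear_ppe), deontic closure gives O(badge_in).
So O(badge_in) holds — badge_in is obligatory. None of the other listed options is made obligatory by any chain of premises.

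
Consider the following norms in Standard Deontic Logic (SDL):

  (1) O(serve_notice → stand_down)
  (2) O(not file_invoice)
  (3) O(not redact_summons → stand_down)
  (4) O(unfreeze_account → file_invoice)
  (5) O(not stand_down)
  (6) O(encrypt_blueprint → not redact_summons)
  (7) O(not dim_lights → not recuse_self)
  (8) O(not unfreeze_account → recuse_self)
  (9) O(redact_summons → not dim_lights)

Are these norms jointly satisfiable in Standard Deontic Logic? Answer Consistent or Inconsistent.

Premise 2 gives O(not file_invoice).
The contrapositive of premise 4 (O(unfreeze_account → file_invoice)) is O(not file_invoice → not unfreeze_account), and O(not file_invoice) is already established, so O(not unfreeze_account).
Premise 8 is O(not unfreeze_account → recuse_self); since O(not unfreeze_account), deontic closure gives O(recuse_self).
The contrapositive of premise 7 (O(not dim_lights → not recuse_self)) is O(recuse_self → dim_lights), and O(recuse_self) is already established, so O(dim_lights).
Premise 9 is O(redact_summons → not dim_lights); contrapositively O(dim_lights → not redact_summons). Since O(dim_lights) holds, K gives O(not redact_summons).
From O(not redact_summons) and premise 3, O(not redact_summons → stand_down), we obtain O(stand_down).
Yet premise 5 states O(not stand_down).
We now have both O(stand_down) and O(not stand_down) — stand_down is simultaneously obligatory and forbidden, violating the D-axiom.

Inconsistent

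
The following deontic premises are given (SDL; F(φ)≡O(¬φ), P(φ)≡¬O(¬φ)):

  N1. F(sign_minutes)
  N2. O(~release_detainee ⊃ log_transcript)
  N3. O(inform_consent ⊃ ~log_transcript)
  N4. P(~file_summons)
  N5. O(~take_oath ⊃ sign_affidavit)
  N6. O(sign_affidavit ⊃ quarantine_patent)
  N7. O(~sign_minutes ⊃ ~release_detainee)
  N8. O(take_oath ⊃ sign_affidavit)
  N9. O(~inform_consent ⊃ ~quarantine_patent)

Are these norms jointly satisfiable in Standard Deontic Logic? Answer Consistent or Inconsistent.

Inconsistent

By case analysis on take_oath: premise 8 gives O(take_oath ⊃ sign_affidavit) and premise 5 gives O(~take_oath ⊃ sign_affidavit), so O(sign_affidavit) either way.
Premise 6 is O(sign_affidavit ⊃ quarantine_patent); since O(sign_affidavit), deontic closure gives O(quarantine_patent).
The contrapositive of premise 9 (O(~inform_consent ⊃ ~quarantine_patent)) is O(quarantine_patent ⊃ inform_consent), and O(quarantine_patent) is already established, so O(inform_consent).
With premise 3, O(inform_consent ⊃ ~log_transcript), the K-axiom yields O(~log_transcript).
The contrapositive of premise 2 (O(~release_detainee ⊃ log_transcript)) is O(~log_transcript ⊃ release_detainee), and O(~log_transcript) is already established, so O(release_detainee).
Premise 7, O(~sign_minutes ⊃ ~release_detainee), contraposes to O(release_detainee ⊃ sign_minutes); with O(release_detainee) we get O(sign_minutes).
But premise 1, F(sign_minutes), means O(~sign_minutes).
We now have both O(sign_minutes) and O(~sign_minutes) — sign_minutes is simultaneously obligatory and forbidden, violating the D-axiom.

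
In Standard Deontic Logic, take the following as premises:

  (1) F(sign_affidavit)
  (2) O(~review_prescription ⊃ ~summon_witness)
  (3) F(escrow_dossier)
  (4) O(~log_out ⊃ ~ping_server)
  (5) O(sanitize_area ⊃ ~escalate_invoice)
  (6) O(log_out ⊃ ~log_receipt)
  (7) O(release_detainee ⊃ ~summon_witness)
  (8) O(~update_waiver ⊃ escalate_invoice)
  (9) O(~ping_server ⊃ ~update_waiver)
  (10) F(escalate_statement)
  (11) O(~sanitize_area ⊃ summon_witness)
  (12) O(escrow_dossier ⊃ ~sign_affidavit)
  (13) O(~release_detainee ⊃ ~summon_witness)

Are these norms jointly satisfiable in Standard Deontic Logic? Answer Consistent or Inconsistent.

Premise 12 is O(escrow_dossier ⊃ ~sign_affidavit); even if O(~sign_affidavit) held, inferring O(escrow_dossier) would be affirming the consequent — invalid.
So O(escrow_dossier) is not derivable, and the apparent clash with O(~escrow_dossier) does not arise.
A world satisfying every obligation exists (e.g. escalate_invoice=false, escalate_statement=false, escrow_dossier=false, log_out=true, log_receipt=false, ping_server=true, release_detainee=false, review_prescription=false, sanitize_area=true, sign_affidavit=false, summon_witness=false, update_waiver=true); no atom is both obligatory and forbidden, so the set is consistent.

Consistent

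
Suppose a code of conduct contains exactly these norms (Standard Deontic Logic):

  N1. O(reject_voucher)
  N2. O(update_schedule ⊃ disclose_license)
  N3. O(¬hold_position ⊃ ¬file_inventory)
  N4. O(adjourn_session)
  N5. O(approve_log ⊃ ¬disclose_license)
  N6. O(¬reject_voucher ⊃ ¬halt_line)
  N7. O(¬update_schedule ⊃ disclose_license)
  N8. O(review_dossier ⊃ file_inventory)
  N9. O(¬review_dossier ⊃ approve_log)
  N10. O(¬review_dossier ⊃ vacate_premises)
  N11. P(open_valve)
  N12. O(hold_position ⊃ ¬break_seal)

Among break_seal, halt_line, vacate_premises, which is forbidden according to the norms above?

break_seal

By case analysis on ¬update_schedule: premise 7 gives O(¬update_schedule ⊃ disclose_license) and premise 2 gives O(update_schedule ⊃ disclose_license), so O(disclose_license) either way.
The contrapositive of premise 5 (O(approve_log ⊃ ¬disclose_license)) is O(disclose_license ⊃ ¬approve_log), and O(disclose_license) is already established, so O(¬approve_log).
Premise 9, O(¬review_dossier ⊃ approve_log), contraposes to O(¬approve_log ⊃ review_dossier); with O(¬approve_log) we get O(review_dossier).
From O(review_dossier) and premise 8, O(review_dossier ⊃ file_inventory), we obtain O(file_inventory).
Premise 3, O(¬hold_position ⊃ ¬file_inventory), contraposes to O(file_inventory ⊃ hold_position); with O(file_inventory) we get O(hold_position).
From O(hold_position) and premise 12, O(hold_position ⊃ ¬break_seal), we obtain O(¬break_seal).
So O(¬break_seal) holds, i.e. break_seal is forbidden. None of the other listed options is forbidden under the premises.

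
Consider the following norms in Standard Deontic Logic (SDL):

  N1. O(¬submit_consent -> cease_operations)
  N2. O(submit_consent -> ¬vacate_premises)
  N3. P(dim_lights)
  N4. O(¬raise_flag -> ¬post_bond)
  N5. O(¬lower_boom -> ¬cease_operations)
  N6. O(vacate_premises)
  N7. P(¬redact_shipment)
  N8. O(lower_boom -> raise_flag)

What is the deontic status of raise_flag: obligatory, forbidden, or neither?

Obligatory

Premise 6 gives O(vacate_premises).
The contrapositive of premise 2 (O(submit_consent -> ¬vacate_premises)) is O(vacate_premises -> ¬submit_consent), and O(vacate_premises) is already established, so O(¬submit_consent).
With premise 1, O(¬submit_consent -> cease_operations), the K-axiom yields O(cease_operations).
The contrapositive of premise 5 (O(¬lower_boom -> ¬cease_operations)) is O(cease_operations -> lower_boom), and O(cease_operations) is already established, so O(lower_boom).
From O(lower_boom) and premise 8, O(lower_boom -> raise_flag), we obtain O(raise_flag).
Premises 3, 4, 7 do not contribute to this derivation.
Hence raise_flag is obligatory.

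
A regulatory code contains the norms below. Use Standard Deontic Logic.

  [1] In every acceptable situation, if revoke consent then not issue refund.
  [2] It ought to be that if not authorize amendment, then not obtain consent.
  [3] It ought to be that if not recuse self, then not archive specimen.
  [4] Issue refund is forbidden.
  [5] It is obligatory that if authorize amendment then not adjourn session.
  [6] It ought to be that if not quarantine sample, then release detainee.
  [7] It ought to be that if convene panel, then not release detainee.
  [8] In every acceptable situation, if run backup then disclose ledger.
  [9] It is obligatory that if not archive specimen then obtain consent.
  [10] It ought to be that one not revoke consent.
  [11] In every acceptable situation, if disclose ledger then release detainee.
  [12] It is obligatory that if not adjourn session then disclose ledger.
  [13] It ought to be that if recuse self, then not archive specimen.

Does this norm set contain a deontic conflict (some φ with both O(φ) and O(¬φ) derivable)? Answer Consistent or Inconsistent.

Consistent

Premise 1 is O(revoke_consent → ¬issue_refund); even if O(¬issue_refund) held, inferring O(revoke_consent) would be affirming the consequent — invalid.
So O(revoke_consent) is not derivable, and the apparent clash with O(¬revoke_consent) does not arise.
A world satisfying every obligation exists (e.g. adjourn_session=false, archive_specimen=false, authorize_amendment=true, convene_panel=false, disclose_ledger=true, issue_refund=false, obtain_consent=true, quarantine_sample=false, recuse_self=false, release_detainee=true, revoke_consent=false, run_backup=false); no atom is both obligatory and forbidden, so the set is consistent.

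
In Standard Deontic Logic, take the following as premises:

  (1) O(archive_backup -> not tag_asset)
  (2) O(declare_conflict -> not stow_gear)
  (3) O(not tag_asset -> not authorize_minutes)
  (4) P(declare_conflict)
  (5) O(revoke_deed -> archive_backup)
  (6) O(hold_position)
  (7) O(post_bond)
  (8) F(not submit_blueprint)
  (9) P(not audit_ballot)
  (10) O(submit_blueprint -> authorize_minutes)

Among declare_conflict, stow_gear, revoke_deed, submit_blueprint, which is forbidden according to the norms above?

revoke_deed

Premise 8 is F(not submit_blueprint), i.e. O(submit_blueprint).
Applying K to premise 10 (O(submit_blueprint -> authorize_minutes)) and O(submit_blueprint) yields O(authorize_minutes).
Premise 3, O(not tag_asset -> not authorize_minutes), contraposes to O(authorize_minutes -> tag_asset); with O(authorize_minutes) we get O(tag_asset).
Premise 1, O(archive_backup -> not tag_asset), contraposes to O(tag_asset -> not archive_backup); with O(tag_asset) we get O(not archive_backup).
Premise 5 is O(revoke_deed -> archive_backup); contrapositively O(not archive_backup -> not revoke_deed). Since O(not archive_backup) holds, K gives O(not revoke_deed).
So O(not revoke_deed) holds, i.e. revoke_deed is forbidden. None of the other listed options is forbidden under the premises.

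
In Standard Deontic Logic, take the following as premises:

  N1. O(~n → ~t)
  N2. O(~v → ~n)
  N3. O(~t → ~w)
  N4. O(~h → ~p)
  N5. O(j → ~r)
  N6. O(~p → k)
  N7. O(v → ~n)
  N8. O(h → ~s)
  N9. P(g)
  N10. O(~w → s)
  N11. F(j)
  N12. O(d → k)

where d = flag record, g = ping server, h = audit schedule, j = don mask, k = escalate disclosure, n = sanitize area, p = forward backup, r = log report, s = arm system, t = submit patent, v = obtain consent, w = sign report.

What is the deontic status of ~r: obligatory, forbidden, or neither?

Neither

Premise 5 is O(j → ~r), but O(j) is not derivable from the premises, so it does not yield O(~r).
No premise or chain of K-axiom applications forces O(~r), and none forces O(r). So ~r is neither obligatory nor forbidden under these norms.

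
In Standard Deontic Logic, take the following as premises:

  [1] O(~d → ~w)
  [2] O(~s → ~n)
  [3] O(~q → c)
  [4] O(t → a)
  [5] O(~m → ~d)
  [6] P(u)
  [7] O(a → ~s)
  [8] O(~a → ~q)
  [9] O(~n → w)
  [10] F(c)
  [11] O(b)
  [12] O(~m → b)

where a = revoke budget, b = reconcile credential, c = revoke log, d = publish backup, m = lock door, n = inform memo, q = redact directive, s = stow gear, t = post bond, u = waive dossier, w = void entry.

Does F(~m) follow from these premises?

F(c) at premise 10 means O(~c).
Premise 3 is O(~q → c); contrapositively O(~c → q). Since O(~c) holds, K gives O(q).
The contrapositive of premise 8 (O(~a → ~q)) is O(q → a), and O(q) is already established, so O(a).
With premise 7, O(a → ~s), the K-axiom yields O(~s).
With premise 2, O(~s → ~n), the K-axiom yields O(~n).
Applying K to premise 9 (O(~n → w)) and O(~n) yields O(w).
Premise 1, O(~d → ~w), contraposes to O(w → d); with O(w) we get O(d).
The contrapositive of premise 5 (O(~m → ~d)) is O(d → m), and O(d) is already established, so O(m).
Premises 4, 6, 11, 12 do not contribute to this derivation.
So O(m) holds, i.e. F(~m). The claim follows.

Yes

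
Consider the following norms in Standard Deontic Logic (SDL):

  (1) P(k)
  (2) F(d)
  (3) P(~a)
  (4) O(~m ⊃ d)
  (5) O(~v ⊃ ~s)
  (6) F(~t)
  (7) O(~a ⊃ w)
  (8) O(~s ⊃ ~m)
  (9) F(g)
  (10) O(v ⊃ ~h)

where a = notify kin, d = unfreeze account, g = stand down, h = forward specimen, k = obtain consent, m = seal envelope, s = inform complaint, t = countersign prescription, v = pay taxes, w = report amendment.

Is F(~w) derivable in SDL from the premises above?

No

Premise 7 is O(~a ⊃ w), but O(~a) is not derivable from the premises (the permission P(~a) asserts only ~O(a), not O(~a)), so it does not yield O(w).
No other premise forces O(w). An ideal world satisfying every premise can still have ~w true, so F(~w) is not derivable.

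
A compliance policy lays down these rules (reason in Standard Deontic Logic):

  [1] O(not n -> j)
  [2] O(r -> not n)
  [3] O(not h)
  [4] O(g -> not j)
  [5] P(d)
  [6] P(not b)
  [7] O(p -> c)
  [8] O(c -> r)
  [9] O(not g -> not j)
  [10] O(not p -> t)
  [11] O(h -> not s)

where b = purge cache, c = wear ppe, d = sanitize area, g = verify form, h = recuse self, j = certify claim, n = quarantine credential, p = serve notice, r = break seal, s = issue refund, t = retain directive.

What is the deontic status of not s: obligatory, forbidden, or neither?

Premise 11 is O(h -> not s), but O(h) is not derivable from the premises, so it does not yield O(not s).
No premise or chain of K-axiom applications forces O(not s), and none forces O(s). So not s is neither obligatory nor forbidden under these norms.

Neither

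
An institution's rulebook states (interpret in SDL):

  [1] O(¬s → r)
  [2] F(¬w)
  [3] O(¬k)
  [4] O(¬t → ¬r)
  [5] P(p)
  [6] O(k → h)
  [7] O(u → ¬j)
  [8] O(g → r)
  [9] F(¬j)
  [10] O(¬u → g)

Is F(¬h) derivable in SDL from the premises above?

Premise 6 is O(k → h), but O(k) is not derivable from the premises, so it does not yield O(h).
No other premise forces O(h). An ideal world satisfying every premise can still have ¬h true, so F(¬h) is not derivable.

No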